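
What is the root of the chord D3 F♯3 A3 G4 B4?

G

Reordering D, F#, A, G, B into stacked thirds gives G–B–D–F#–A; the bottom of that stack, G, is the root.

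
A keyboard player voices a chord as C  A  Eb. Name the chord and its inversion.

Reducing to letter names: C, A, Eb. These stack in thirds as A–C–Eb — an A diminished triad.
With the third (C) in the bass, the chord is in first inversion (figured bass 6).

A diminished, first inversion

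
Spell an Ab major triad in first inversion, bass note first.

The chord tones are Ab–C–Eb. With the third (C) lowest for first inversion: C, Eb, Ab.

C, Eb, Ab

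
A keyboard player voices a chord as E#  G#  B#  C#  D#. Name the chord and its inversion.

C# major ninth, first inversion

The distinct note names are E#, G#, B#, C#, D#. Stacked in thirds they read C#–E#–G#–B#–D#, which is a major ninth chord on C#.
E# is the third of C# major ninth; third in the bass means first inversion.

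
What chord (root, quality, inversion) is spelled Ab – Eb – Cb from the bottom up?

The distinct note names are Ab, Eb, Cb. Stacked in thirds they read Ab–Cb–Eb, which is a minor triad on Ab.
Ab is the root of Ab minor; root in the bass means root position (figured bass 5/3).

Ab minor, root position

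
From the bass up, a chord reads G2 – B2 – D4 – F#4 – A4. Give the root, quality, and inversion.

Reducing to letter names: G, B, D, F#, A. These stack in thirds as G–B–D–F#–A — a G major ninth chord.
G is the root of G major ninth; root in the bass means root position.

G major ninth, root position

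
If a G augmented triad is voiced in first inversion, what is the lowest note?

B

G augmented is G–B–D#. First inversion places the third in the bass: B.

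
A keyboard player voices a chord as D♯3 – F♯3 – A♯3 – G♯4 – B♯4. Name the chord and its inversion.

Reducing to letter names: D#, F#, A#, G#, B#. These stack in thirds as G#–B#–D#–F#–A# — a G# dominant ninth chord.
With the fifth (D#) in the bass, the chord is in second inversion.

G# dominant ninth, second inversion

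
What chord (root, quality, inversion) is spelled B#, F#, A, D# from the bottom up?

B# diminished seventh, root position

The pitch classes B#, F#, A, D# arrange in thirds as B#–D#–F#–A: a B# diminished seventh chord.
With the root (B#) in the bass, the chord is in root position (figured bass 7).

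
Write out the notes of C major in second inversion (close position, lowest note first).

Spelling C major: C–E–G. In second inversion the fifth is bass, giving G, C, E from the bottom.

G, C, E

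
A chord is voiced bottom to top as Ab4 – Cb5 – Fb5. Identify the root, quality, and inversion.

Fb major, first inversion

Reducing to letter names: Ab, Cb, Fb. These stack in thirds as Fb–Ab–Cb — an Fb major triad.
With the third (Ab) in the bass, the chord is in first inversion (figured bass 6).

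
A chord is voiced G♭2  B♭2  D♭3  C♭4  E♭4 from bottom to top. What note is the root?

Reordering Gb, Bb, Db, Cb, Eb into stacked thirds gives Cb–Eb–Gb–Bb–Db; the bottom of that stack, Cb, is the root.

Cb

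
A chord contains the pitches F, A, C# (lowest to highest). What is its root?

F, A, C# are the tones of an F augmented triad (F–A–C#), making F the root.

F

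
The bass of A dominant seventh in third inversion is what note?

G

In third inversion the seventh is lowest. For A dominant seventh (A–C#–E–G) that is G.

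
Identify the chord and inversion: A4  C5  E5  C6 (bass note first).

A minor, root position

Reducing to letter names: A, C, E. These stack in thirds as A–C–E — an A minor triad.
A is the root of A minor; root in the bass means root position (figured bass 5/3).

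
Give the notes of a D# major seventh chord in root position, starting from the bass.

D# major seventh is D#–F##–A#–C##. Root position puts the root (D#) in the bass, with the remaining tones above: D#, F##, A#, C##.

D#, F##, A#, C##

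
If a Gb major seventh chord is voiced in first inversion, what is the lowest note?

Gb major seventh is Gb–Bb–Db–F. First inversion places the third in the bass: Bb.

Bb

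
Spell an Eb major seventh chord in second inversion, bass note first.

Bb, D, Eb, G

Spelling Eb major seventh: Eb–G–Bb–D. In second inversion the fifth is bass, giving Bb, D, Eb, G from the bottom.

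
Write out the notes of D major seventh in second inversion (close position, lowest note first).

The chord tones are D–F#–A–C#. With the fifth (A) lowest for second inversion: A, C#, D, F#.

A, C#, D, F#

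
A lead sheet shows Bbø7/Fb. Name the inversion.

Bbø7/Fb means Bb half-diminished seventh with Fb in the bass. Fb is the fifth of Bb half-diminished seventh (Bb–Db–Fb–Ab), so this is second inversion.

second inversion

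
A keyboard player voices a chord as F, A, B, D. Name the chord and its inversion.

B half-diminished seventh, second inversion

The pitch classes F, A, B, D arrange in thirds as B–D–F–A: a B half-diminished seventh chord.
With the fifth (F) in the bass, the chord is in second inversion (figured bass 4/3).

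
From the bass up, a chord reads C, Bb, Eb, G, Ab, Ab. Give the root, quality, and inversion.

Reducing to letter names: C, Bb, Eb, G, Ab. These stack in thirds as Ab–C–Eb–G–Bb — an Ab major ninth chord.
C is the third of Ab major ninth; third in the bass means first inversion.

Ab major ninth, first inversion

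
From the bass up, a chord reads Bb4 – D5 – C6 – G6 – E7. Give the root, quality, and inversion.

The pitch classes Bb, D, C, G, E arrange in thirds as C–E–G–Bb–D: a C dominant ninth chord.
With the seventh (Bb) in the bass, the chord is in third inversion.

C dominant ninth, third inversion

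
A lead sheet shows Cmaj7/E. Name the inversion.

first inversion

Cmaj7/E means C major seventh with E in the bass. E is the third of C major seventh (C–E–G–B), so this is first inversion.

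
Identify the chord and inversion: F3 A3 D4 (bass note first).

The pitch classes F, A, D arrange in thirds as D–F–A: a D minor triad.
The lowest note is F, the third of the chord, so this is first inversion (figured bass 6).

D minor, first inversion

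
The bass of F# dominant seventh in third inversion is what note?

E

F# dominant seventh is F#–A#–C#–E. Third inversion places the seventh in the bass: E.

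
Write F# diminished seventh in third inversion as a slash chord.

F#dim7/Eb

Third inversion of F# diminished seventh has the seventh (Eb) in the bass. As a slash chord: F#dim7/Eb.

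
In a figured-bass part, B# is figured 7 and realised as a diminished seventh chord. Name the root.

B#

The figures 7 mean the root of the chord is in the bass. If B# is the root of a diminished seventh chord, the root is B# (chord tones B#–D#–F#–A).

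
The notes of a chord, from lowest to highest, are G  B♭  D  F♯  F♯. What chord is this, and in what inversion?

The pitch classes G, Bb, D, F# arrange in thirds as G–Bb–D–F#: a G minor-major seventh chord.
G is the root of G minor-major seventh; root in the bass means root position (figured bass 7).

G minor-major seventh, root position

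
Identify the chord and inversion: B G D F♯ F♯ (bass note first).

The distinct note names are B, G, D, F#. Stacked in thirds they read G–B–D–F#, which is a major seventh chord on G.
The lowest note is B, the third of the chord, so this is first inversion (figured bass 6/5).

G major seventh, first inversion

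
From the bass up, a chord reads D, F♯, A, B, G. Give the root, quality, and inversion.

The pitch classes D, F#, A, B, G arrange in thirds as G–B–D–F#–A: a G major ninth chord.
The lowest note is D, the fifth of the chord, so this is second inversion.

G major ninth, second inversion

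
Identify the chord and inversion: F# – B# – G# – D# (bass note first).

The distinct note names are F#, B#, G#, D#. Stacked in thirds they read G#–B#–D#–F#, which is a dominant seventh chord on G#.
F# is the seventh of G# dominant seventh; seventh in the bass means third inversion (figured bass 4/2).

G# dominant seventh, third inversion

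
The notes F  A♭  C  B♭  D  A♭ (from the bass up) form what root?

Bb

Reordering F, Ab, C, Bb, D into stacked thirds gives Bb–D–F–Ab–C; the bottom of that stack, Bb, is the root.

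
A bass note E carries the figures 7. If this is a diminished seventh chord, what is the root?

E

The figures 7 mean the root of the chord is in the bass. If E is the root of a diminished seventh chord, the root is E (chord tones E–G–Bb–Db).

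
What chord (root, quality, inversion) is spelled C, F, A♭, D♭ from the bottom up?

The distinct note names are C, F, Ab, Db. Stacked in thirds they read Db–F–Ab–C, which is a major seventh chord on Db.
C is the seventh of Db major seventh; seventh in the bass means third inversion (figured bass 4/2).

Db major seventh, third inversion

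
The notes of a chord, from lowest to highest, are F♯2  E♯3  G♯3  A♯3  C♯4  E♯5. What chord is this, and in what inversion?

The pitch classes F#, E#, G#, A#, C# arrange in thirds as F#–A#–C#–E#–G#: an F# major ninth chord.
With the root (F#) in the bass, the chord is in root position.

F# major ninth, root position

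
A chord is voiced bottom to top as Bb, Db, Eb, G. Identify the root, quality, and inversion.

Eb dominant seventh, second inversion

The distinct note names are Bb, Db, Eb, G. Stacked in thirds they read Eb–G–Bb–Db, which is a dominant seventh chord on Eb.
The lowest note is Bb, the fifth of the chord, so this is second inversion (figured bass 4/3).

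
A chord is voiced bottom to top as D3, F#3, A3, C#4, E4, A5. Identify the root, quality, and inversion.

D major ninth, root position

Reducing to letter names: D, F#, A, C#, E. These stack in thirds as D–F#–A–C#–E — a D major ninth chord.
The lowest note is D, the root of the chord, so this is root position.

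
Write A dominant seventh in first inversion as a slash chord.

First inversion of A dominant seventh has the third (C#) in the bass. As a slash chord: A7/C#.

A7/C#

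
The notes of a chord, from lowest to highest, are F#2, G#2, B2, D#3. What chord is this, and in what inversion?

G# minor seventh, third inversion

The distinct note names are F#, G#, B, D#. Stacked in thirds they read G#–B–D#–F#, which is a minor seventh chord on G#.
With the seventh (F#) in the bass, the chord is in third inversion (figured bass 4/2).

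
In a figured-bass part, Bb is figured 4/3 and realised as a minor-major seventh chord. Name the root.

Eb

The figures 4/3 mean the fifth of the chord is in the bass. If Bb is the fifth of a minor-major seventh chord, the root is Eb (chord tones Eb–Gb–Bb–D).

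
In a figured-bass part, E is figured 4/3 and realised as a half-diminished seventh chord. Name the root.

The figures 4/3 mean the fifth of the chord is in the bass. If E is the fifth of a half-diminished seventh chord, the root is A# (chord tones A#–C#–E–G#).

A#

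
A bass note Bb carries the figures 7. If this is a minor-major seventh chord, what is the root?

Bb

The figures 7 mean the root of the chord is in the bass. If Bb is the root of a minor-major seventh chord, the root is Bb (chord tones Bb–Db–F–A).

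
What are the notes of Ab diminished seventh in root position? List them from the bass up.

Ab, Cb, Ebb, Gbb

Ab diminished seventh is Ab–Cb–Ebb–Gbb. Root position puts the root (Ab) in the bass, with the remaining tones above: Ab, Cb, Ebb, Gbb.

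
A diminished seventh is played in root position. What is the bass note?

In root position the root is lowest. For A diminished seventh (A–C–Eb–Gb) that is A.

A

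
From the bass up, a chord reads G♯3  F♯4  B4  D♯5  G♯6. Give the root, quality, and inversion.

The pitch classes G#, F#, B, D# arrange in thirds as G#–B–D#–F#: a G# minor seventh chord.
G# is the root of G# minor seventh; root in the bass means root position (figured bass 7).

G# minor seventh, root position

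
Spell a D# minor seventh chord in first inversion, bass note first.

F#, A#, C#, D#

D# minor seventh is D#–F#–A#–C#. First inversion puts the third (F#) in the bass, with the remaining tones above: F#, A#, C#, D#.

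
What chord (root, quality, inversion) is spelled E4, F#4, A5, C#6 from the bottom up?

The pitch classes E, F#, A, C# arrange in thirds as F#–A–C#–E: an F# minor seventh chord.
E is the seventh of F# minor seventh; seventh in the bass means third inversion (figured bass 4/2).

F# minor seventh, third inversion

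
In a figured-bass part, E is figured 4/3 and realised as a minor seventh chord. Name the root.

A

The figures 4/3 mean the fifth of the chord is in the bass. If E is the fifth of a minor seventh chord, the root is A (chord tones A–C–E–G).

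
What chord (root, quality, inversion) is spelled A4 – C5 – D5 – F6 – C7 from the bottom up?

D minor seventh, second inversion

Reducing to letter names: A, C, D, F. These stack in thirds as D–F–A–C — a D minor seventh chord.
The lowest note is A, the fifth of the chord, so this is second inversion (figured bass 4/3).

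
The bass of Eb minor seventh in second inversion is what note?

Eb minor seventh is Eb–Gb–Bb–Db. Second inversion places the fifth in the bass: Bb.

Bb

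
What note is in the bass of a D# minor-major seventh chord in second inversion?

D# minor-major seventh is D#–F#–A#–C##. Second inversion places the fifth in the bass: A#.

A#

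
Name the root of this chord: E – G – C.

The distinct letter names are E, G, C. Arranged as a stack of thirds they read C–E–G, so C is the root (a C major triad).

C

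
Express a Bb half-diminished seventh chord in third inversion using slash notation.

Bbø7/Ab

Third inversion of Bb half-diminished seventh has the seventh (Ab) in the bass. As a slash chord: Bbø7/Ab.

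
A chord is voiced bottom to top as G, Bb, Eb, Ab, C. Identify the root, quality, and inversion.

The distinct note names are G, Bb, Eb, Ab, C. Stacked in thirds they read Ab–C–Eb–G–Bb, which is a major ninth chord on Ab.
With the seventh (G) in the bass, the chord is in third inversion.

Ab major ninth, third inversion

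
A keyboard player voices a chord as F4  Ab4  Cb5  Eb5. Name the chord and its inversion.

F half-diminished seventh, root position

Reducing to letter names: F, Ab, Cb, Eb. These stack in thirds as F–Ab–Cb–Eb — an F half-diminished seventh chord.
With the root (F) in the bass, the chord is in root position (figured bass 7).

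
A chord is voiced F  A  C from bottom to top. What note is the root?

F, A, C are the tones of an F major triad (F–A–C), making F the root.

F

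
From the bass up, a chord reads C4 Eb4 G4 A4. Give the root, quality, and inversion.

The distinct note names are C, Eb, G, A. Stacked in thirds they read A–C–Eb–G, which is a half-diminished seventh chord on A.
C is the third of A half-diminished seventh; third in the bass means first inversion (figured bass 6/5).

A half-diminished seventh, first inversion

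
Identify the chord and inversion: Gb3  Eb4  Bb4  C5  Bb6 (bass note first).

Reducing to letter names: Gb, Eb, Bb, C. These stack in thirds as C–Eb–Gb–Bb — a C half-diminished seventh chord.
Gb is the fifth of C half-diminished seventh; fifth in the bass means second inversion (figured bass 4/3).

C half-diminished seventh, second inversion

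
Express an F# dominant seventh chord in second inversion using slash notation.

Second inversion of F# dominant seventh has the fifth (C#) in the bass. As a slash chord: F#7/C#.

F#7/C#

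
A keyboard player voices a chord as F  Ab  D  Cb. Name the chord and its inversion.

D diminished seventh, first inversion

The pitch classes F, Ab, D, Cb arrange in thirds as D–F–Ab–Cb: a D diminished seventh chord.
With the third (F) in the bass, the chord is in first inversion (figured bass 6/5).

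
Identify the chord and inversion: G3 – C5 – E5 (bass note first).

C major, second inversion

The distinct note names are G, C, E. Stacked in thirds they read C–E–G, which is a major triad on C.
G is the fifth of C major; fifth in the bass means second inversion (figured bass 6/4).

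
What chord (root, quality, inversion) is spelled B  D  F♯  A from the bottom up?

B minor seventh, root position

The distinct note names are B, D, F#, A. Stacked in thirds they read B–D–F#–A, which is a minor seventh chord on B.
The lowest note is B, the root of the chord, so this is root position (figured bass 7).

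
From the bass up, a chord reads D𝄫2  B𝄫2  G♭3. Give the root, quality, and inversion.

Reducing to letter names: Dbb, Bbb, Gb. These stack in thirds as Gb–Bbb–Dbb — a Gb diminished triad.
With the fifth (Dbb) in the bass, the chord is in second inversion (figured bass 6/4).

Gb diminished, second inversion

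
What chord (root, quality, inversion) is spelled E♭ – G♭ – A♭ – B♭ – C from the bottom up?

Ab dominant ninth, second inversion

The pitch classes Eb, Gb, Ab, Bb, C arrange in thirds as Ab–C–Eb–Gb–Bb: an Ab dominant ninth chord.
The lowest note is Eb, the fifth of the chord, so this is second inversion.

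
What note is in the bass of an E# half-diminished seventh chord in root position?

E# half-diminished seventh is E#–G#–B–D#. Root position places the root in the bass: E#.

E#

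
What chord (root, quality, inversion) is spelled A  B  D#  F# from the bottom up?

B dominant seventh, third inversion

Reducing to letter names: A, B, D#, F#. These stack in thirds as B–D#–F#–A — a B dominant seventh chord.
With the seventh (A) in the bass, the chord is in third inversion (figured bass 4/2).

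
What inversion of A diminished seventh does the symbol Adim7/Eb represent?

Adim7/Eb means A diminished seventh with Eb in the bass. Eb is the fifth of A diminished seventh (A–C–Eb–Gb), so this is second inversion.

second inversion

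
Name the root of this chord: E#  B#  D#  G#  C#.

E#, B#, D#, G#, C# are the tones of a C# major ninth chord (C#–E#–G#–B#–D#), making C# the root.

C#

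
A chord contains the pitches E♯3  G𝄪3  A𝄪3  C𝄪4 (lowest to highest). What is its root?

E#, G##, A##, C## are the tones of an A## half-diminished seventh chord (A##–C##–E#–G##), making A## the root.

A##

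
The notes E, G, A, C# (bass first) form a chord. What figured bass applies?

4/3

The notes E, G, A, C# stack in thirds as A–C#–E–G — an A dominant seventh chord. The bass E is the fifth, so this is second inversion: figured 4/3.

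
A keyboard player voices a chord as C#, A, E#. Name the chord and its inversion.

The distinct note names are C#, A, E#. Stacked in thirds they read A–C#–E#, which is an augmented triad on A.
C# is the third of A augmented; third in the bass means first inversion (figured bass 6).

A augmented, first inversion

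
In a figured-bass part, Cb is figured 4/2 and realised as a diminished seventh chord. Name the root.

The figures 4/2 mean the seventh of the chord is in the bass. If Cb is the seventh of a diminished seventh chord, the root is D (chord tones D–F–Ab–Cb).

D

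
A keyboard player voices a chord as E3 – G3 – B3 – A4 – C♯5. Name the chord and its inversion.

A dominant ninth, second inversion

The distinct note names are E, G, B, A, C#. Stacked in thirds they read A–C#–E–G–B, which is a dominant ninth chord on A.
With the fifth (E) in the bass, the chord is in second inversion.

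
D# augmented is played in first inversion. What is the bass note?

D# augmented is D#–F##–A##. First inversion places the third in the bass: F##.

F##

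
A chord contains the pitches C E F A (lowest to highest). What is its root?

The distinct letter names are C, E, F, A. Arranged as a stack of thirds they read F–A–C–E, so F is the root (an F major seventh chord).

F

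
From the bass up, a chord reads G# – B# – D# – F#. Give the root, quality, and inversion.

G# dominant seventh, root position

Reducing to letter names: G#, B#, D#, F#. These stack in thirds as G#–B#–D#–F# — a G# dominant seventh chord.
The lowest note is G#, the root of the chord, so this is root position (figured bass 7).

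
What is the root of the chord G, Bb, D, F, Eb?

G, Bb, D, F, Eb are the tones of an Eb major ninth chord (Eb–G–Bb–D–F), making Eb the root.

Eb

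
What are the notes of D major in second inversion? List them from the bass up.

Spelling D major: D–F#–A. In second inversion the fifth is bass, giving A, D, F# from the bottom.

A, D, F#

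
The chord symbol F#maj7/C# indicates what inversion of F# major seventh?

second inversion

F#maj7/C# means F# major seventh with C# in the bass. C# is the fifth of F# major seventh (F#–A#–C#–E#), so this is second inversion.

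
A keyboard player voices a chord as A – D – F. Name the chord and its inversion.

The pitch classes A, D, F arrange in thirds as D–F–A: a D minor triad.
The lowest note is A, the fifth of the chord, so this is second inversion (figured bass 6/4).

D minor, second inversion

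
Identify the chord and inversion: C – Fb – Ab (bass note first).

Fb augmented, second inversion

The pitch classes C, Fb, Ab arrange in thirds as Fb–Ab–C: an Fb augmented triad.
With the fifth (C) in the bass, the chord is in second inversion (figured bass 6/4).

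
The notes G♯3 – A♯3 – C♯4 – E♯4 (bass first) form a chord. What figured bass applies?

4/2

The notes G#, A#, C#, E# stack in thirds as A#–C#–E#–G# — an A# minor seventh chord. The bass G# is the seventh, so this is third inversion: figured 4/2.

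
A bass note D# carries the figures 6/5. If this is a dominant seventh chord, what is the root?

B

The figures 6/5 mean the third of the chord is in the bass. If D# is the third of a dominant seventh chord, the root is B (chord tones B–D#–F#–A).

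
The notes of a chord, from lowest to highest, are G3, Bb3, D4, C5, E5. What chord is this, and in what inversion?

C dominant ninth, second inversion

The pitch classes G, Bb, D, C, E arrange in thirds as C–E–G–Bb–D: a C dominant ninth chord.
G is the fifth of C dominant ninth; fifth in the bass means second inversion.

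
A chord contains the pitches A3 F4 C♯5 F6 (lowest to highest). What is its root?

Reordering A, F, C# into stacked thirds gives F–A–C#; the bottom of that stack, F, is the root.

F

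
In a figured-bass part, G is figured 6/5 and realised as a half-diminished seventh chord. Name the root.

The figures 6/5 mean the third of the chord is in the bass. If G is the third of a half-diminished seventh chord, the root is E (chord tones E–G–Bb–D).

E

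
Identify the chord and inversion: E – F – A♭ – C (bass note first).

F minor-major seventh, third inversion

The pitch classes E, F, Ab, C arrange in thirds as F–Ab–C–E: an F minor-major seventh chord.
The lowest note is E, the seventh of the chord, so this is third inversion (figured bass 4/2).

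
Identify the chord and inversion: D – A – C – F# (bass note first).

The pitch classes D, A, C, F# arrange in thirds as D–F#–A–C: a D dominant seventh chord.
The lowest note is D, the root of the chord, so this is root position (figured bass 7).

D dominant seventh, root position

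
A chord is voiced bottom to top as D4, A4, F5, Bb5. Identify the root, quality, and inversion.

Bb major seventh, first inversion

The pitch classes D, A, F, Bb arrange in thirds as Bb–D–F–A: a Bb major seventh chord.
With the third (D) in the bass, the chord is in first inversion (figured bass 6/5).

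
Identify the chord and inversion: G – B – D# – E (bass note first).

E minor-major seventh, first inversion

The pitch classes G, B, D#, E arrange in thirds as E–G–B–D#: an E minor-major seventh chord.
The lowest note is G, the third of the chord, so this is first inversion (figured bass 6/5).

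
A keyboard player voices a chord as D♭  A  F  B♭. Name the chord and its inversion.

Bb minor-major seventh, first inversion

Reducing to letter names: Db, A, F, Bb. These stack in thirds as Bb–Db–F–A — a Bb minor-major seventh chord.
Db is the third of Bb minor-major seventh; third in the bass means first inversion (figured bass 6/5).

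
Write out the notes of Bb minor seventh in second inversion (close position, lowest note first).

F, Ab, Bb, Db

Spelling Bb minor seventh: Bb–Db–F–Ab. In second inversion the fifth is bass, giving F, Ab, Bb, Db from the bottom.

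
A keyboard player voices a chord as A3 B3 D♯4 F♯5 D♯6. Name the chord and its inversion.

Reducing to letter names: A, B, D#, F#. These stack in thirds as B–D#–F#–A — a B dominant seventh chord.
A is the seventh of B dominant seventh; seventh in the bass means third inversion (figured bass 4/2).

B dominant seventh, third inversion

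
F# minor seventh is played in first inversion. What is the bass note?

F# minor seventh is F#–A–C#–E. First inversion places the third in the bass: A.

A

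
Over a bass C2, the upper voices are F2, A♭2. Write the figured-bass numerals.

The notes C, F, Ab stack in thirds as F–Ab–C — an F minor triad. The bass C is the fifth, so this is second inversion: figured 6/4.

6/4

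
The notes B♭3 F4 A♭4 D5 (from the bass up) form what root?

Reordering Bb, F, Ab, D into stacked thirds gives Bb–D–F–Ab; the bottom of that stack, Bb, is the root.

Bb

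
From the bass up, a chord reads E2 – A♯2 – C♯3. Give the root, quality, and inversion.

The pitch classes E, A#, C# arrange in thirds as A#–C#–E: an A# diminished triad.
E is the fifth of A# diminished; fifth in the bass means second inversion (figured bass 6/4).

A# diminished, second inversion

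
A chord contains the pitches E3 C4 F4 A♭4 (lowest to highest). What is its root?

F

E, C, F, Ab are the tones of an F minor-major seventh chord (F–Ab–C–E), making F the root.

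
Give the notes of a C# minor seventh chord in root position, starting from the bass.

C#, E, G#, B

Spelling C# minor seventh: C#–E–G#–B. In root position the root is bass, giving C#, E, G#, B from the bottom.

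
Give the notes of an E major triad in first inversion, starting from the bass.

E major is E–G#–B. First inversion puts the third (G#) in the bass, with the remaining tones above: G#, B, E.

G#, B, E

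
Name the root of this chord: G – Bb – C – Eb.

Reordering G, Bb, C, Eb into stacked thirds gives C–Eb–G–Bb; the bottom of that stack, C, is the root.

C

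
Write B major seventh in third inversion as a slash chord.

Bmaj7/A#

Third inversion of B major seventh has the seventh (A#) in the bass. As a slash chord: Bmaj7/A#.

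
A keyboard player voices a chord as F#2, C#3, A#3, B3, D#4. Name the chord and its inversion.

B major ninth, second inversion

Reducing to letter names: F#, C#, A#, B, D#. These stack in thirds as B–D#–F#–A#–C# — a B major ninth chord.
With the fifth (F#) in the bass, the chord is in second inversion.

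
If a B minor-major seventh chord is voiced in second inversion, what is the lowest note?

F#

The fifth of B minor-major seventh (B–D–F#–A#) is F#; that is the bass in second inversion.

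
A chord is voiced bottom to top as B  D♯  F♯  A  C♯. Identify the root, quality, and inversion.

B dominant ninth, root position

Reducing to letter names: B, D#, F#, A, C#. These stack in thirds as B–D#–F#–A–C# — a B dominant ninth chord.
The lowest note is B, the root of the chord, so this is root position.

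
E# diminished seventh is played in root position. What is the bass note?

E#

E# diminished seventh is E#–G#–B–D. Root position places the root in the bass: E#.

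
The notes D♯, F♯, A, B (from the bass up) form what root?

The distinct letter names are D#, F#, A, B. Arranged as a stack of thirds they read B–D#–F#–A, so B is the root (a B dominant seventh chord).

B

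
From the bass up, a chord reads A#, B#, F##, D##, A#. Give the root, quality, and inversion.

Reducing to letter names: A#, B#, F##, D##. These stack in thirds as B#–D##–F##–A# — a B# dominant seventh chord.
A# is the seventh of B# dominant seventh; seventh in the bass means third inversion (figured bass 4/2).

B# dominant seventh, third inversion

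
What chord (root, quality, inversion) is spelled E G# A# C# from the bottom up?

A# half-diminished seventh, second inversion

The pitch classes E, G#, A#, C# arrange in thirds as A#–C#–E–G#: an A# half-diminished seventh chord.
The lowest note is E, the fifth of the chord, so this is second inversion (figured bass 4/3).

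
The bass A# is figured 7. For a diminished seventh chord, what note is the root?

A#

The figures 7 mean the root of the chord is in the bass. If A# is the root of a diminished seventh chord, the root is A# (chord tones A#–C#–E–G).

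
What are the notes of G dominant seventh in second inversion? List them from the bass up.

D, F, G, B

G dominant seventh is G–B–D–F. Second inversion puts the fifth (D) in the bass, with the remaining tones above: D, F, G, B.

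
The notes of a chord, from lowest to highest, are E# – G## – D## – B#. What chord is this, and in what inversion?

The pitch classes E#, G##, D##, B# arrange in thirds as E#–G##–B#–D##: an E# major seventh chord.
E# is the root of E# major seventh; root in the bass means root position (figured bass 7).

E# major seventh, root position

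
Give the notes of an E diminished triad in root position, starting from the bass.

E, G, Bb

Spelling E diminished: E–G–Bb. In root position the root is bass, giving E, G, Bb from the bottom.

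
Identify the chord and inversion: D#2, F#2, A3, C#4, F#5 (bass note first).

Reducing to letter names: D#, F#, A, C#. These stack in thirds as D#–F#–A–C# — a D# half-diminished seventh chord.
The lowest note is D#, the root of the chord, so this is root position (figured bass 7).

D# half-diminished seventh, root position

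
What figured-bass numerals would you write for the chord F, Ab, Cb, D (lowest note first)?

The notes F, Ab, Cb, D stack in thirds as D–F–Ab–Cb — a D diminished seventh chord. The bass F is the third, so this is first inversion: figured 6/5.

6/5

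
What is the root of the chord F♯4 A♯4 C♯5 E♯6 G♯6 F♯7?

F#, A#, C#, E#, G# are the tones of an F# major ninth chord (F#–A#–C#–E#–G#), making F# the root.

F#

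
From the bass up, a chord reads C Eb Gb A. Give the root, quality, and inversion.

A diminished seventh, first inversion

The distinct note names are C, Eb, Gb, A. Stacked in thirds they read A–C–Eb–Gb, which is a diminished seventh chord on A.
C is the third of A diminished seventh; third in the bass means first inversion (figured bass 6/5).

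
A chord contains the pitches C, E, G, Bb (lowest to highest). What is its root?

Reordering C, E, G, Bb into stacked thirds gives C–E–G–Bb; the bottom of that stack, C, is the root.

C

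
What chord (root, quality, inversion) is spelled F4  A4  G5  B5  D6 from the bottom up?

G dominant ninth, third inversion

Reducing to letter names: F, A, G, B, D. These stack in thirds as G–B–D–F–A — a G dominant ninth chord.
The lowest note is F, the seventh of the chord, so this is third inversion.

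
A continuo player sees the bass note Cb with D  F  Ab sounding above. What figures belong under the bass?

The notes Cb, D, F, Ab stack in thirds as D–F–Ab–Cb — a D diminished seventh chord. The bass Cb is the seventh, so this is third inversion: figured 4/2.

4/2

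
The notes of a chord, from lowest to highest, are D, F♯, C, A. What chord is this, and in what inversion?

D dominant seventh, root position

The distinct note names are D, F#, C, A. Stacked in thirds they read D–F#–A–C, which is a dominant seventh chord on D.
With the root (D) in the bass, the chord is in root position (figured bass 7).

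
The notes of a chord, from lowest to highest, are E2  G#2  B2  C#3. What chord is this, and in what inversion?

The distinct note names are E, G#, B, C#. Stacked in thirds they read C#–E–G#–B, which is a minor seventh chord on C#.
E is the third of C# minor seventh; third in the bass means first inversion (figured bass 6/5).

C# minor seventh, first inversion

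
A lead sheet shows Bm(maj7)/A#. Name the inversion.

third inversion

Bm(maj7)/A# means B minor-major seventh with A# in the bass. A# is the seventh of B minor-major seventh (B–D–F#–A#), so this is third inversion.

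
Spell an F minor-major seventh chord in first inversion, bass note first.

Ab, C, E, F

The chord tones are F–Ab–C–E. With the third (Ab) lowest for first inversion: Ab, C, E, F.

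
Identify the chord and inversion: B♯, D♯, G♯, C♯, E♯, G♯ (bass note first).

C# major ninth, third inversion

The pitch classes B#, D#, G#, C#, E# arrange in thirds as C#–E#–G#–B#–D#: a C# major ninth chord.
The lowest note is B#, the seventh of the chord, so this is third inversion.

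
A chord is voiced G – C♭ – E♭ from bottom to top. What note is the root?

Cb

The distinct letter names are G, Cb, Eb. Arranged as a stack of thirds they read Cb–Eb–G, so Cb is the root (a Cb augmented triad).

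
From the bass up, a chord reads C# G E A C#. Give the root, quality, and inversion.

The distinct note names are C#, G, E, A. Stacked in thirds they read A–C#–E–G, which is a dominant seventh chord on A.
The lowest note is C#, the third of the chord, so this is first inversion (figured bass 6/5).

A dominant seventh, first inversion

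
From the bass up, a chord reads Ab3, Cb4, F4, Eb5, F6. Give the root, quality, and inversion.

F half-diminished seventh, first inversion

The pitch classes Ab, Cb, F, Eb arrange in thirds as F–Ab–Cb–Eb: an F half-diminished seventh chord.
Ab is the third of F half-diminished seventh; third in the bass means first inversion (figured bass 6/5).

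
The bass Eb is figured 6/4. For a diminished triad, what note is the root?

The figures 6/4 mean the fifth of the chord is in the bass. If Eb is the fifth of a diminished triad, the root is A (chord tones A–C–Eb).

A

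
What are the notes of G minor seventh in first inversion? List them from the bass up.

Bb, D, F, G

G minor seventh is G–Bb–D–F. First inversion puts the third (Bb) in the bass, with the remaining tones above: Bb, D, F, G.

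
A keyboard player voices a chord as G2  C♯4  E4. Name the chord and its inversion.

The distinct note names are G, C#, E. Stacked in thirds they read C#–E–G, which is a diminished triad on C#.
With the fifth (G) in the bass, the chord is in second inversion (figured bass 6/4).

C# diminished, second inversion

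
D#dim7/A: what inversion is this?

second inversion

D#dim7/A means D# diminished seventh with A in the bass. A is the fifth of D# diminished seventh (D#–F#–A–C), so this is second inversion.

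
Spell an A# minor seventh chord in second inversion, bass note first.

E#, G#, A#, C#

Spelling A# minor seventh: A#–C#–E#–G#. In second inversion the fifth is bass, giving E#, G#, A#, C# from the bottom.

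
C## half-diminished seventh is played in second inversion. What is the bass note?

G#

In second inversion the fifth is lowest. For C## half-diminished seventh (C##–E#–G#–B#) that is G#.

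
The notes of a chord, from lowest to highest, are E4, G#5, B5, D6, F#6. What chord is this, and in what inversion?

The distinct note names are E, G#, B, D, F#. Stacked in thirds they read E–G#–B–D–F#, which is a dominant ninth chord on E.
E is the root of E dominant ninth; root in the bass means root position.

E dominant ninth, root position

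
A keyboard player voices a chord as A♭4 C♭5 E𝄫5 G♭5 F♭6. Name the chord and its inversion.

Fb dominant ninth, first inversion

The distinct note names are Ab, Cb, Ebb, Gb, Fb. Stacked in thirds they read Fb–Ab–Cb–Ebb–Gb, which is a dominant ninth chord on Fb.
The lowest note is Ab, the third of the chord, so this is first inversion.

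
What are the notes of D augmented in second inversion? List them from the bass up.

A#, D, F#

The chord tones are D–F#–A#. With the fifth (A#) lowest for second inversion: A#, D, F#.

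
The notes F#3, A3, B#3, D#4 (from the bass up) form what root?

The distinct letter names are F#, A, B#, D#. Arranged as a stack of thirds they read B#–D#–F#–A, so B# is the root (a B# diminished seventh chord).

B#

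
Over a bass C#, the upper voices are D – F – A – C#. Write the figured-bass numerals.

4/2

The notes C#, D, F, A stack in thirds as D–F–A–C# — a D minor-major seventh chord. The bass C# is the seventh, so this is third inversion: figured 4/2.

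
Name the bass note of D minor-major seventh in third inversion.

The seventh of D minor-major seventh (D–F–A–C#) is C#; that is the bass in third inversion.

C#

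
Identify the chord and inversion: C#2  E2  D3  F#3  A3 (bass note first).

D major ninth, third inversion

Reducing to letter names: C#, E, D, F#, A. These stack in thirds as D–F#–A–C#–E — a D major ninth chord.
C# is the seventh of D major ninth; seventh in the bass means third inversion.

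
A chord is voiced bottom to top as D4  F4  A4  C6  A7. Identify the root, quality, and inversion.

Reducing to letter names: D, F, A, C. These stack in thirds as D–F–A–C — a D minor seventh chord.
D is the root of D minor seventh; root in the bass means root position (figured bass 7).

D minor seventh, root position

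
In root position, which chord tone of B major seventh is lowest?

B major seventh is B–D#–F#–A#. Root position places the root in the bass: B.

B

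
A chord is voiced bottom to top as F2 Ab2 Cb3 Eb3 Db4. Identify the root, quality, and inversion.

The distinct note names are F, Ab, Cb, Eb, Db. Stacked in thirds they read Db–F–Ab–Cb–Eb, which is a dominant ninth chord on Db.
The lowest note is F, the third of the chord, so this is first inversion.

Db dominant ninth, first inversion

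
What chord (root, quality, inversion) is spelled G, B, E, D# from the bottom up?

The distinct note names are G, B, E, D#. Stacked in thirds they read E–G–B–D#, which is a minor-major seventh chord on E.
With the third (G) in the bass, the chord is in first inversion (figured bass 6/5).

E minor-major seventh, first inversion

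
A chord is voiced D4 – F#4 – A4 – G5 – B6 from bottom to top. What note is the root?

G

Reordering D, F#, A, G, B into stacked thirds gives G–B–D–F#–A; the bottom of that stack, G, is the root.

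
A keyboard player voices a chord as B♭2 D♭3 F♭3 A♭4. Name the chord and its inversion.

Bb half-diminished seventh, root position

The pitch classes Bb, Db, Fb, Ab arrange in thirds as Bb–Db–Fb–Ab: a Bb half-diminished seventh chord.
The lowest note is Bb, the root of the chord, so this is root position (figured bass 7).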